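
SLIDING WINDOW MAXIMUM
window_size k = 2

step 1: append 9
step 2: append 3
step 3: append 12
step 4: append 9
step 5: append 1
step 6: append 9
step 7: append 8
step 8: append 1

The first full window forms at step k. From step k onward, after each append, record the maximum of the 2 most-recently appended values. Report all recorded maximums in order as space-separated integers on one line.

step 1: append 9 -> window=[9] (not full yet)
step 2: append 3 -> window=[9, 3] -> max=9
step 3: append 12 -> window=[3, 12] -> max=12
step 4: append 9 -> window=[12, 9] -> max=12
step 5: append 1 -> window=[9, 1] -> max=9
step 6: append 9 -> window=[1, 9] -> max=9
step 7: append 8 -> window=[9, 8] -> max=9
step 8: append 1 -> window=[8, 1] -> max=8

Answer: 9 12 12 9 9 9 8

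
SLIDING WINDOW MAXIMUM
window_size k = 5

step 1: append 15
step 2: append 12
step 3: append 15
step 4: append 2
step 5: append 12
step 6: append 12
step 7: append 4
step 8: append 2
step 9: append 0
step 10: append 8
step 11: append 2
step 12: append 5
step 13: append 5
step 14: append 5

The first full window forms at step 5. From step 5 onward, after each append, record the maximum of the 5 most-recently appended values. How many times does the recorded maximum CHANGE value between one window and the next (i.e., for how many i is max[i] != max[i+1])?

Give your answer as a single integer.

Answer: 2

Derivation:
step 1: append 15 -> window=[15] (not full yet)
step 2: append 12 -> window=[15, 12] (not full yet)
step 3: append 15 -> window=[15, 12, 15] (not full yet)
step 4: append 2 -> window=[15, 12, 15, 2] (not full yet)
step 5: append 12 -> window=[15, 12, 15, 2, 12] -> max=15
step 6: append 12 -> window=[12, 15, 2, 12, 12] -> max=15
step 7: append 4 -> window=[15, 2, 12, 12, 4] -> max=15
step 8: append 2 -> window=[2, 12, 12, 4, 2] -> max=12
step 9: append 0 -> window=[12, 12, 4, 2, 0] -> max=12
step 10: append 8 -> window=[12, 4, 2, 0, 8] -> max=12
step 11: append 2 -> window=[4, 2, 0, 8, 2] -> max=8
step 12: append 5 -> window=[2, 0, 8, 2, 5] -> max=8
step 13: append 5 -> window=[0, 8, 2, 5, 5] -> max=8
step 14: append 5 -> window=[8, 2, 5, 5, 5] -> max=8
Recorded maximums: 15 15 15 12 12 12 8 8 8 8
Changes between consecutive maximums: 2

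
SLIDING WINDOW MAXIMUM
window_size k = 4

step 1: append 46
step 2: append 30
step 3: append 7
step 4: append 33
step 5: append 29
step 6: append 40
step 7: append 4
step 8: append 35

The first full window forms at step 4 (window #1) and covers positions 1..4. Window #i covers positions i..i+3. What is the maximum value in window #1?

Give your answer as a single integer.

step 1: append 46 -> window=[46] (not full yet)
step 2: append 30 -> window=[46, 30] (not full yet)
step 3: append 7 -> window=[46, 30, 7] (not full yet)
step 4: append 33 -> window=[46, 30, 7, 33] -> max=46
Window #1 max = 46

Answer: 46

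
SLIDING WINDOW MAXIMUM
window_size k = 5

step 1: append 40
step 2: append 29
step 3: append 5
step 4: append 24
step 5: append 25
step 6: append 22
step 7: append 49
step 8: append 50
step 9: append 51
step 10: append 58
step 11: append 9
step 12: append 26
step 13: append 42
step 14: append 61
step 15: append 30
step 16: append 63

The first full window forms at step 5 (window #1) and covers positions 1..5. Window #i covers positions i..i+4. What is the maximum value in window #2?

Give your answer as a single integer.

step 1: append 40 -> window=[40] (not full yet)
step 2: append 29 -> window=[40, 29] (not full yet)
step 3: append 5 -> window=[40, 29, 5] (not full yet)
step 4: append 24 -> window=[40, 29, 5, 24] (not full yet)
step 5: append 25 -> window=[40, 29, 5, 24, 25] -> max=40
step 6: append 22 -> window=[29, 5, 24, 25, 22] -> max=29
Window #2 max = 29

Answer: 29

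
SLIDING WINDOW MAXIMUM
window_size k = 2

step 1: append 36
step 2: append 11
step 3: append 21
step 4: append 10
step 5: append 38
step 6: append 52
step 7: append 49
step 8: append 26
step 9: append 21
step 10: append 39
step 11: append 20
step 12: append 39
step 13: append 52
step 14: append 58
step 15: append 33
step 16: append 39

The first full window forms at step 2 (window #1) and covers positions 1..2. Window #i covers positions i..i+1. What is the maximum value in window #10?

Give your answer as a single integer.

step 1: append 36 -> window=[36] (not full yet)
step 2: append 11 -> window=[36, 11] -> max=36
step 3: append 21 -> window=[11, 21] -> max=21
step 4: append 10 -> window=[21, 10] -> max=21
step 5: append 38 -> window=[10, 38] -> max=38
step 6: append 52 -> window=[38, 52] -> max=52
step 7: append 49 -> window=[52, 49] -> max=52
step 8: append 26 -> window=[49, 26] -> max=49
step 9: append 21 -> window=[26, 21] -> max=26
step 10: append 39 -> window=[21, 39] -> max=39
step 11: append 20 -> window=[39, 20] -> max=39
Window #10 max = 39

Answer: 39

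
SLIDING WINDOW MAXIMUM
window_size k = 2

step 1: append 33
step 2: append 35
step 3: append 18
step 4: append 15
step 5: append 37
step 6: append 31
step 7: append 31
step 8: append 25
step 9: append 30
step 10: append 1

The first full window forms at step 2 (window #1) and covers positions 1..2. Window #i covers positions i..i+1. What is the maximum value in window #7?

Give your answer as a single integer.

step 1: append 33 -> window=[33] (not full yet)
step 2: append 35 -> window=[33, 35] -> max=35
step 3: append 18 -> window=[35, 18] -> max=35
step 4: append 15 -> window=[18, 15] -> max=18
step 5: append 37 -> window=[15, 37] -> max=37
step 6: append 31 -> window=[37, 31] -> max=37
step 7: append 31 -> window=[31, 31] -> max=31
step 8: append 25 -> window=[31, 25] -> max=31
Window #7 max = 31

Answer: 31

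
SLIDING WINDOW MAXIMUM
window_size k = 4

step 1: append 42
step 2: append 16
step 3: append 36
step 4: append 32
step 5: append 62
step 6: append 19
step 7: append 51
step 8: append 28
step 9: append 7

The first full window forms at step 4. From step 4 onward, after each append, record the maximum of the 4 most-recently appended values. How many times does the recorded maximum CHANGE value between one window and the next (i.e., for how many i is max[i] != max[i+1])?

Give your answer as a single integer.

Answer: 2

Derivation:
step 1: append 42 -> window=[42] (not full yet)
step 2: append 16 -> window=[42, 16] (not full yet)
step 3: append 36 -> window=[42, 16, 36] (not full yet)
step 4: append 32 -> window=[42, 16, 36, 32] -> max=42
step 5: append 62 -> window=[16, 36, 32, 62] -> max=62
step 6: append 19 -> window=[36, 32, 62, 19] -> max=62
step 7: append 51 -> window=[32, 62, 19, 51] -> max=62
step 8: append 28 -> window=[62, 19, 51, 28] -> max=62
step 9: append 7 -> window=[19, 51, 28, 7] -> max=51
Recorded maximums: 42 62 62 62 62 51
Changes between consecutive maximums: 2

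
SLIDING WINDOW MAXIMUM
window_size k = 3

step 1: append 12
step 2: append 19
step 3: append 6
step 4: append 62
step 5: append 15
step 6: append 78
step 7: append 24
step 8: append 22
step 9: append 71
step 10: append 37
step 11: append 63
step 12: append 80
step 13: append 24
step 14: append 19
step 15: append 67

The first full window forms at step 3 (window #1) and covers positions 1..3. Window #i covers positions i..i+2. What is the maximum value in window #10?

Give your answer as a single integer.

step 1: append 12 -> window=[12] (not full yet)
step 2: append 19 -> window=[12, 19] (not full yet)
step 3: append 6 -> window=[12, 19, 6] -> max=19
step 4: append 62 -> window=[19, 6, 62] -> max=62
step 5: append 15 -> window=[6, 62, 15] -> max=62
step 6: append 78 -> window=[62, 15, 78] -> max=78
step 7: append 24 -> window=[15, 78, 24] -> max=78
step 8: append 22 -> window=[78, 24, 22] -> max=78
step 9: append 71 -> window=[24, 22, 71] -> max=71
step 10: append 37 -> window=[22, 71, 37] -> max=71
step 11: append 63 -> window=[71, 37, 63] -> max=71
step 12: append 80 -> window=[37, 63, 80] -> max=80
Window #10 max = 80

Answer: 80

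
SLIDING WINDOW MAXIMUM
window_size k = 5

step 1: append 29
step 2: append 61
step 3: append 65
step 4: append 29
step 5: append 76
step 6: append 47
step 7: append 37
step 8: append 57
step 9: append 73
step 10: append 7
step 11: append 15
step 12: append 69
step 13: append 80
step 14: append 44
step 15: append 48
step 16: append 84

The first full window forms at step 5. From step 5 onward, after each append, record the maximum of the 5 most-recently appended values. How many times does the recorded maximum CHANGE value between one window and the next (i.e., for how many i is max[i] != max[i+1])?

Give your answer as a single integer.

step 1: append 29 -> window=[29] (not full yet)
step 2: append 61 -> window=[29, 61] (not full yet)
step 3: append 65 -> window=[29, 61, 65] (not full yet)
step 4: append 29 -> window=[29, 61, 65, 29] (not full yet)
step 5: append 76 -> window=[29, 61, 65, 29, 76] -> max=76
step 6: append 47 -> window=[61, 65, 29, 76, 47] -> max=76
step 7: append 37 -> window=[65, 29, 76, 47, 37] -> max=76
step 8: append 57 -> window=[29, 76, 47, 37, 57] -> max=76
step 9: append 73 -> window=[76, 47, 37, 57, 73] -> max=76
step 10: append 7 -> window=[47, 37, 57, 73, 7] -> max=73
step 11: append 15 -> window=[37, 57, 73, 7, 15] -> max=73
step 12: append 69 -> window=[57, 73, 7, 15, 69] -> max=73
step 13: append 80 -> window=[73, 7, 15, 69, 80] -> max=80
step 14: append 44 -> window=[7, 15, 69, 80, 44] -> max=80
step 15: append 48 -> window=[15, 69, 80, 44, 48] -> max=80
step 16: append 84 -> window=[69, 80, 44, 48, 84] -> max=84
Recorded maximums: 76 76 76 76 76 73 73 73 80 80 80 84
Changes between consecutive maximums: 3

Answer: 3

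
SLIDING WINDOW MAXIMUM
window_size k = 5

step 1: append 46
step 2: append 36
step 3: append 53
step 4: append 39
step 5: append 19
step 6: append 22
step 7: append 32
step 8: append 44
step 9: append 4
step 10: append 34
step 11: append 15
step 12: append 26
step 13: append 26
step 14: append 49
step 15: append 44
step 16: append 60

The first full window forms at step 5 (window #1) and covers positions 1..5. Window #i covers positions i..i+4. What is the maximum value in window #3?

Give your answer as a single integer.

Answer: 53

Derivation:
step 1: append 46 -> window=[46] (not full yet)
step 2: append 36 -> window=[46, 36] (not full yet)
step 3: append 53 -> window=[46, 36, 53] (not full yet)
step 4: append 39 -> window=[46, 36, 53, 39] (not full yet)
step 5: append 19 -> window=[46, 36, 53, 39, 19] -> max=53
step 6: append 22 -> window=[36, 53, 39, 19, 22] -> max=53
step 7: append 32 -> window=[53, 39, 19, 22, 32] -> max=53
Window #3 max = 53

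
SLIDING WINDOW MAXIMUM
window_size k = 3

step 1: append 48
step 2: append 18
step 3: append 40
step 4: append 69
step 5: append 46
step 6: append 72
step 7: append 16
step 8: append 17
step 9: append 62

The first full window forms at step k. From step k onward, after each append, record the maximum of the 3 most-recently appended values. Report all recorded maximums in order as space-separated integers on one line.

Answer: 48 69 69 72 72 72 62

Derivation:
step 1: append 48 -> window=[48] (not full yet)
step 2: append 18 -> window=[48, 18] (not full yet)
step 3: append 40 -> window=[48, 18, 40] -> max=48
step 4: append 69 -> window=[18, 40, 69] -> max=69
step 5: append 46 -> window=[40, 69, 46] -> max=69
step 6: append 72 -> window=[69, 46, 72] -> max=72
step 7: append 16 -> window=[46, 72, 16] -> max=72
step 8: append 17 -> window=[72, 16, 17] -> max=72
step 9: append 62 -> window=[16, 17, 62] -> max=62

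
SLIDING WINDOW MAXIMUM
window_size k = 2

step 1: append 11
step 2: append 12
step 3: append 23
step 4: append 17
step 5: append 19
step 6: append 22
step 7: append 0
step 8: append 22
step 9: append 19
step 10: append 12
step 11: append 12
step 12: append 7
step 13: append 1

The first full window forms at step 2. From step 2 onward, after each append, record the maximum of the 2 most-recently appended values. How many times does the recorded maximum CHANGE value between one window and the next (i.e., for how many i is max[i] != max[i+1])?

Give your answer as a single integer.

step 1: append 11 -> window=[11] (not full yet)
step 2: append 12 -> window=[11, 12] -> max=12
step 3: append 23 -> window=[12, 23] -> max=23
step 4: append 17 -> window=[23, 17] -> max=23
step 5: append 19 -> window=[17, 19] -> max=19
step 6: append 22 -> window=[19, 22] -> max=22
step 7: append 0 -> window=[22, 0] -> max=22
step 8: append 22 -> window=[0, 22] -> max=22
step 9: append 19 -> window=[22, 19] -> max=22
step 10: append 12 -> window=[19, 12] -> max=19
step 11: append 12 -> window=[12, 12] -> max=12
step 12: append 7 -> window=[12, 7] -> max=12
step 13: append 1 -> window=[7, 1] -> max=7
Recorded maximums: 12 23 23 19 22 22 22 22 19 12 12 7
Changes between consecutive maximums: 6

Answer: 6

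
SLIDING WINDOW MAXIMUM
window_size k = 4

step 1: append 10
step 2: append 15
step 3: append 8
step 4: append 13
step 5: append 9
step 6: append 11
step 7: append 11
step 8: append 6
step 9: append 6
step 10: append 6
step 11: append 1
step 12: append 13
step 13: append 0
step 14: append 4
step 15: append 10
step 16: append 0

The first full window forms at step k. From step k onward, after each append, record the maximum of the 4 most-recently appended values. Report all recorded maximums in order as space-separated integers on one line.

step 1: append 10 -> window=[10] (not full yet)
step 2: append 15 -> window=[10, 15] (not full yet)
step 3: append 8 -> window=[10, 15, 8] (not full yet)
step 4: append 13 -> window=[10, 15, 8, 13] -> max=15
step 5: append 9 -> window=[15, 8, 13, 9] -> max=15
step 6: append 11 -> window=[8, 13, 9, 11] -> max=13
step 7: append 11 -> window=[13, 9, 11, 11] -> max=13
step 8: append 6 -> window=[9, 11, 11, 6] -> max=11
step 9: append 6 -> window=[11, 11, 6, 6] -> max=11
step 10: append 6 -> window=[11, 6, 6, 6] -> max=11
step 11: append 1 -> window=[6, 6, 6, 1] -> max=6
step 12: append 13 -> window=[6, 6, 1, 13] -> max=13
step 13: append 0 -> window=[6, 1, 13, 0] -> max=13
step 14: append 4 -> window=[1, 13, 0, 4] -> max=13
step 15: append 10 -> window=[13, 0, 4, 10] -> max=13
step 16: append 0 -> window=[0, 4, 10, 0] -> max=10

Answer: 15 15 13 13 11 11 11 6 13 13 13 13 10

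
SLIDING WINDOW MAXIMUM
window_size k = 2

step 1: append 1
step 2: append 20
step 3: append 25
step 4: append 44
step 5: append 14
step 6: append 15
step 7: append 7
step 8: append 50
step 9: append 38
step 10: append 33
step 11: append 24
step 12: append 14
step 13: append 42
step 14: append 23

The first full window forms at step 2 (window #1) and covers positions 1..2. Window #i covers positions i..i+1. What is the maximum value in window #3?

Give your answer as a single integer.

Answer: 44

Derivation:
step 1: append 1 -> window=[1] (not full yet)
step 2: append 20 -> window=[1, 20] -> max=20
step 3: append 25 -> window=[20, 25] -> max=25
step 4: append 44 -> window=[25, 44] -> max=44
Window #3 max = 44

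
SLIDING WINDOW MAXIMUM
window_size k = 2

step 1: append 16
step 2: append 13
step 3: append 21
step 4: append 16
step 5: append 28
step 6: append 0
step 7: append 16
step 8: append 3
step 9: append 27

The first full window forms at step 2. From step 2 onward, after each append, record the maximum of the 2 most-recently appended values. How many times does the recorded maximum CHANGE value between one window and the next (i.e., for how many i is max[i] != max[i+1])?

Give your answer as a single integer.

step 1: append 16 -> window=[16] (not full yet)
step 2: append 13 -> window=[16, 13] -> max=16
step 3: append 21 -> window=[13, 21] -> max=21
step 4: append 16 -> window=[21, 16] -> max=21
step 5: append 28 -> window=[16, 28] -> max=28
step 6: append 0 -> window=[28, 0] -> max=28
step 7: append 16 -> window=[0, 16] -> max=16
step 8: append 3 -> window=[16, 3] -> max=16
step 9: append 27 -> window=[3, 27] -> max=27
Recorded maximums: 16 21 21 28 28 16 16 27
Changes between consecutive maximums: 4

Answer: 4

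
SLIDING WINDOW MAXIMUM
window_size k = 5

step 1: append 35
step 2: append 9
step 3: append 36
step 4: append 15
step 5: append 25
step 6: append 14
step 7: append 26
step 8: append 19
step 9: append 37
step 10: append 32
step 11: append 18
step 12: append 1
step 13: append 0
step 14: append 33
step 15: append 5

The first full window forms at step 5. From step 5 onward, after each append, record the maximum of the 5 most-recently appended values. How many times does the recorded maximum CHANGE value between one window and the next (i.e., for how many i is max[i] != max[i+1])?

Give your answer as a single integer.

Answer: 3

Derivation:
step 1: append 35 -> window=[35] (not full yet)
step 2: append 9 -> window=[35, 9] (not full yet)
step 3: append 36 -> window=[35, 9, 36] (not full yet)
step 4: append 15 -> window=[35, 9, 36, 15] (not full yet)
step 5: append 25 -> window=[35, 9, 36, 15, 25] -> max=36
step 6: append 14 -> window=[9, 36, 15, 25, 14] -> max=36
step 7: append 26 -> window=[36, 15, 25, 14, 26] -> max=36
step 8: append 19 -> window=[15, 25, 14, 26, 19] -> max=26
step 9: append 37 -> window=[25, 14, 26, 19, 37] -> max=37
step 10: append 32 -> window=[14, 26, 19, 37, 32] -> max=37
step 11: append 18 -> window=[26, 19, 37, 32, 18] -> max=37
step 12: append 1 -> window=[19, 37, 32, 18, 1] -> max=37
step 13: append 0 -> window=[37, 32, 18, 1, 0] -> max=37
step 14: append 33 -> window=[32, 18, 1, 0, 33] -> max=33
step 15: append 5 -> window=[18, 1, 0, 33, 5] -> max=33
Recorded maximums: 36 36 36 26 37 37 37 37 37 33 33
Changes between consecutive maximums: 3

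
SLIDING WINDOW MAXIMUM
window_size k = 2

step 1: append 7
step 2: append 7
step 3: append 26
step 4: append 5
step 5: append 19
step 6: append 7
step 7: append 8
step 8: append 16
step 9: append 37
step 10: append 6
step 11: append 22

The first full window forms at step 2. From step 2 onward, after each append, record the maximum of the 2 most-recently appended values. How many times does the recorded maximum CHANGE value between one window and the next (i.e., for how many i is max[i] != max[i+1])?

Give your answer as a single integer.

step 1: append 7 -> window=[7] (not full yet)
step 2: append 7 -> window=[7, 7] -> max=7
step 3: append 26 -> window=[7, 26] -> max=26
step 4: append 5 -> window=[26, 5] -> max=26
step 5: append 19 -> window=[5, 19] -> max=19
step 6: append 7 -> window=[19, 7] -> max=19
step 7: append 8 -> window=[7, 8] -> max=8
step 8: append 16 -> window=[8, 16] -> max=16
step 9: append 37 -> window=[16, 37] -> max=37
step 10: append 6 -> window=[37, 6] -> max=37
step 11: append 22 -> window=[6, 22] -> max=22
Recorded maximums: 7 26 26 19 19 8 16 37 37 22
Changes between consecutive maximums: 6

Answer: 6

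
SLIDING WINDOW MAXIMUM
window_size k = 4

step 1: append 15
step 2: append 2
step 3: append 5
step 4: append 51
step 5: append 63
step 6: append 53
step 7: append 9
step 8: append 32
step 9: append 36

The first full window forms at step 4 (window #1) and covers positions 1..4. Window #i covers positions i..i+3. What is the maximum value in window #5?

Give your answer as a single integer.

Answer: 63

Derivation:
step 1: append 15 -> window=[15] (not full yet)
step 2: append 2 -> window=[15, 2] (not full yet)
step 3: append 5 -> window=[15, 2, 5] (not full yet)
step 4: append 51 -> window=[15, 2, 5, 51] -> max=51
step 5: append 63 -> window=[2, 5, 51, 63] -> max=63
step 6: append 53 -> window=[5, 51, 63, 53] -> max=63
step 7: append 9 -> window=[51, 63, 53, 9] -> max=63
step 8: append 32 -> window=[63, 53, 9, 32] -> max=63
Window #5 max = 63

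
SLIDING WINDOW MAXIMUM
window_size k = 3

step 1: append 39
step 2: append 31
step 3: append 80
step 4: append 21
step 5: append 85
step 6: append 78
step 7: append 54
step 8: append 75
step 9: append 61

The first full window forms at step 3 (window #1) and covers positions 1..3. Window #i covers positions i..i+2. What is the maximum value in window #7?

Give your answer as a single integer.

step 1: append 39 -> window=[39] (not full yet)
step 2: append 31 -> window=[39, 31] (not full yet)
step 3: append 80 -> window=[39, 31, 80] -> max=80
step 4: append 21 -> window=[31, 80, 21] -> max=80
step 5: append 85 -> window=[80, 21, 85] -> max=85
step 6: append 78 -> window=[21, 85, 78] -> max=85
step 7: append 54 -> window=[85, 78, 54] -> max=85
step 8: append 75 -> window=[78, 54, 75] -> max=78
step 9: append 61 -> window=[54, 75, 61] -> max=75
Window #7 max = 75

Answer: 75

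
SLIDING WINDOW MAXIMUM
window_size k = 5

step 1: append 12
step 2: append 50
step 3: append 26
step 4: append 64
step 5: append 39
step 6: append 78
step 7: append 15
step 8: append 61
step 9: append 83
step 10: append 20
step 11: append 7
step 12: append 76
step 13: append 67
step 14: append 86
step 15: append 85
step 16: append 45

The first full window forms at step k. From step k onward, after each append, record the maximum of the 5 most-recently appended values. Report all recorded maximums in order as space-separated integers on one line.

step 1: append 12 -> window=[12] (not full yet)
step 2: append 50 -> window=[12, 50] (not full yet)
step 3: append 26 -> window=[12, 50, 26] (not full yet)
step 4: append 64 -> window=[12, 50, 26, 64] (not full yet)
step 5: append 39 -> window=[12, 50, 26, 64, 39] -> max=64
step 6: append 78 -> window=[50, 26, 64, 39, 78] -> max=78
step 7: append 15 -> window=[26, 64, 39, 78, 15] -> max=78
step 8: append 61 -> window=[64, 39, 78, 15, 61] -> max=78
step 9: append 83 -> window=[39, 78, 15, 61, 83] -> max=83
step 10: append 20 -> window=[78, 15, 61, 83, 20] -> max=83
step 11: append 7 -> window=[15, 61, 83, 20, 7] -> max=83
step 12: append 76 -> window=[61, 83, 20, 7, 76] -> max=83
step 13: append 67 -> window=[83, 20, 7, 76, 67] -> max=83
step 14: append 86 -> window=[20, 7, 76, 67, 86] -> max=86
step 15: append 85 -> window=[7, 76, 67, 86, 85] -> max=86
step 16: append 45 -> window=[76, 67, 86, 85, 45] -> max=86

Answer: 64 78 78 78 83 83 83 83 83 86 86 86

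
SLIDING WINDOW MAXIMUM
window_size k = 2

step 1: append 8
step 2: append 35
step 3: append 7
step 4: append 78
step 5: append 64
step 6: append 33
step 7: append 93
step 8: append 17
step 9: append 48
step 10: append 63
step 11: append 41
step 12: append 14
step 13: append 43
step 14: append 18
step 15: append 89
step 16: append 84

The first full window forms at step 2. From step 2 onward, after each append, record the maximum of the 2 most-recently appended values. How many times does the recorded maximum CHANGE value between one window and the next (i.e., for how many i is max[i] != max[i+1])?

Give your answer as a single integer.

Answer: 8

Derivation:
step 1: append 8 -> window=[8] (not full yet)
step 2: append 35 -> window=[8, 35] -> max=35
step 3: append 7 -> window=[35, 7] -> max=35
step 4: append 78 -> window=[7, 78] -> max=78
step 5: append 64 -> window=[78, 64] -> max=78
step 6: append 33 -> window=[64, 33] -> max=64
step 7: append 93 -> window=[33, 93] -> max=93
step 8: append 17 -> window=[93, 17] -> max=93
step 9: append 48 -> window=[17, 48] -> max=48
step 10: append 63 -> window=[48, 63] -> max=63
step 11: append 41 -> window=[63, 41] -> max=63
step 12: append 14 -> window=[41, 14] -> max=41
step 13: append 43 -> window=[14, 43] -> max=43
step 14: append 18 -> window=[43, 18] -> max=43
step 15: append 89 -> window=[18, 89] -> max=89
step 16: append 84 -> window=[89, 84] -> max=89
Recorded maximums: 35 35 78 78 64 93 93 48 63 63 41 43 43 89 89
Changes between consecutive maximums: 8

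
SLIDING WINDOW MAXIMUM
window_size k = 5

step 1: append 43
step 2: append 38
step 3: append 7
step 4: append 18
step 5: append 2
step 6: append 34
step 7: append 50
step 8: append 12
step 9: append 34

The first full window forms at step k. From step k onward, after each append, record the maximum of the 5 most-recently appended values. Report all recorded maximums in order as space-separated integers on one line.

Answer: 43 38 50 50 50

Derivation:
step 1: append 43 -> window=[43] (not full yet)
step 2: append 38 -> window=[43, 38] (not full yet)
step 3: append 7 -> window=[43, 38, 7] (not full yet)
step 4: append 18 -> window=[43, 38, 7, 18] (not full yet)
step 5: append 2 -> window=[43, 38, 7, 18, 2] -> max=43
step 6: append 34 -> window=[38, 7, 18, 2, 34] -> max=38
step 7: append 50 -> window=[7, 18, 2, 34, 50] -> max=50
step 8: append 12 -> window=[18, 2, 34, 50, 12] -> max=50
step 9: append 34 -> window=[2, 34, 50, 12, 34] -> max=50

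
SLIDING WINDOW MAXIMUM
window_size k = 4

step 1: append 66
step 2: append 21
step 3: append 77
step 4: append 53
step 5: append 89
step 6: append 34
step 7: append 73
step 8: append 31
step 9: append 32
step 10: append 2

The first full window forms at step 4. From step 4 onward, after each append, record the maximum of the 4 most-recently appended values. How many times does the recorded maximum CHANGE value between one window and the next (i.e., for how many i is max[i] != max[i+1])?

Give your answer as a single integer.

step 1: append 66 -> window=[66] (not full yet)
step 2: append 21 -> window=[66, 21] (not full yet)
step 3: append 77 -> window=[66, 21, 77] (not full yet)
step 4: append 53 -> window=[66, 21, 77, 53] -> max=77
step 5: append 89 -> window=[21, 77, 53, 89] -> max=89
step 6: append 34 -> window=[77, 53, 89, 34] -> max=89
step 7: append 73 -> window=[53, 89, 34, 73] -> max=89
step 8: append 31 -> window=[89, 34, 73, 31] -> max=89
step 9: append 32 -> window=[34, 73, 31, 32] -> max=73
step 10: append 2 -> window=[73, 31, 32, 2] -> max=73
Recorded maximums: 77 89 89 89 89 73 73
Changes between consecutive maximums: 2

Answer: 2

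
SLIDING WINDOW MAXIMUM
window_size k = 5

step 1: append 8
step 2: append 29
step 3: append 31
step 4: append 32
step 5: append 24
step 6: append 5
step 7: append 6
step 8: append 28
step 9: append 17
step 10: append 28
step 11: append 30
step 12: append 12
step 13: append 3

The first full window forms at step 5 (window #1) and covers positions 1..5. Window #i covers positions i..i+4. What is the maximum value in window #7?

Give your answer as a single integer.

step 1: append 8 -> window=[8] (not full yet)
step 2: append 29 -> window=[8, 29] (not full yet)
step 3: append 31 -> window=[8, 29, 31] (not full yet)
step 4: append 32 -> window=[8, 29, 31, 32] (not full yet)
step 5: append 24 -> window=[8, 29, 31, 32, 24] -> max=32
step 6: append 5 -> window=[29, 31, 32, 24, 5] -> max=32
step 7: append 6 -> window=[31, 32, 24, 5, 6] -> max=32
step 8: append 28 -> window=[32, 24, 5, 6, 28] -> max=32
step 9: append 17 -> window=[24, 5, 6, 28, 17] -> max=28
step 10: append 28 -> window=[5, 6, 28, 17, 28] -> max=28
step 11: append 30 -> window=[6, 28, 17, 28, 30] -> max=30
Window #7 max = 30

Answer: 30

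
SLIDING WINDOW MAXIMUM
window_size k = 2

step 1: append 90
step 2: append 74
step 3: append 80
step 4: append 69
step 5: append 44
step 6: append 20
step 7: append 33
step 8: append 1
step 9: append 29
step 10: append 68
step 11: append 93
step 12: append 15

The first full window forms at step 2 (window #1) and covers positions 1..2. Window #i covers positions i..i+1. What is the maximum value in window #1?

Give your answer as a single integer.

Answer: 90

Derivation:
step 1: append 90 -> window=[90] (not full yet)
step 2: append 74 -> window=[90, 74] -> max=90
Window #1 max = 90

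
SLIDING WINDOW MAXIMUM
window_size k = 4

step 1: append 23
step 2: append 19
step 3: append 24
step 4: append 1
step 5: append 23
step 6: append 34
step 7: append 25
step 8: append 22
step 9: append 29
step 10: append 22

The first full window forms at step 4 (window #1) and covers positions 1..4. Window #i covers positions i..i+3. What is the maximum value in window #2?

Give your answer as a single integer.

Answer: 24

Derivation:
step 1: append 23 -> window=[23] (not full yet)
step 2: append 19 -> window=[23, 19] (not full yet)
step 3: append 24 -> window=[23, 19, 24] (not full yet)
step 4: append 1 -> window=[23, 19, 24, 1] -> max=24
step 5: append 23 -> window=[19, 24, 1, 23] -> max=24
Window #2 max = 24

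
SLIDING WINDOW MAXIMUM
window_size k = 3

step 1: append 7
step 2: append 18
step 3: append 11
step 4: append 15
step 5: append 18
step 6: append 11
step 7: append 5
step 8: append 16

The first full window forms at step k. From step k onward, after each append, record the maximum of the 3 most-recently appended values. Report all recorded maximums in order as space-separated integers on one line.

step 1: append 7 -> window=[7] (not full yet)
step 2: append 18 -> window=[7, 18] (not full yet)
step 3: append 11 -> window=[7, 18, 11] -> max=18
step 4: append 15 -> window=[18, 11, 15] -> max=18
step 5: append 18 -> window=[11, 15, 18] -> max=18
step 6: append 11 -> window=[15, 18, 11] -> max=18
step 7: append 5 -> window=[18, 11, 5] -> max=18
step 8: append 16 -> window=[11, 5, 16] -> max=16

Answer: 18 18 18 18 18 16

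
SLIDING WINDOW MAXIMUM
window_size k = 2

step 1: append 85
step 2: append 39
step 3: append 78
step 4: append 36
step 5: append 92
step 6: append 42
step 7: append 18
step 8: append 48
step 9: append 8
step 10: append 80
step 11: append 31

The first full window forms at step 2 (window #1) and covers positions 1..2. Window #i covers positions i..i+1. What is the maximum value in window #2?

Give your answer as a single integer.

step 1: append 85 -> window=[85] (not full yet)
step 2: append 39 -> window=[85, 39] -> max=85
step 3: append 78 -> window=[39, 78] -> max=78
Window #2 max = 78

Answer: 78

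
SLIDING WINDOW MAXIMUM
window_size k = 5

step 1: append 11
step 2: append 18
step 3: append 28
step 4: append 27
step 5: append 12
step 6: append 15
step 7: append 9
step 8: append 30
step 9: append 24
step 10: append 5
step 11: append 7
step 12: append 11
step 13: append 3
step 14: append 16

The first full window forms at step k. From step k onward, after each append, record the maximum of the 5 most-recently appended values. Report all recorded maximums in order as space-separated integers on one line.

Answer: 28 28 28 30 30 30 30 30 24 16

Derivation:
step 1: append 11 -> window=[11] (not full yet)
step 2: append 18 -> window=[11, 18] (not full yet)
step 3: append 28 -> window=[11, 18, 28] (not full yet)
step 4: append 27 -> window=[11, 18, 28, 27] (not full yet)
step 5: append 12 -> window=[11, 18, 28, 27, 12] -> max=28
step 6: append 15 -> window=[18, 28, 27, 12, 15] -> max=28
step 7: append 9 -> window=[28, 27, 12, 15, 9] -> max=28
step 8: append 30 -> window=[27, 12, 15, 9, 30] -> max=30
step 9: append 24 -> window=[12, 15, 9, 30, 24] -> max=30
step 10: append 5 -> window=[15, 9, 30, 24, 5] -> max=30
step 11: append 7 -> window=[9, 30, 24, 5, 7] -> max=30
step 12: append 11 -> window=[30, 24, 5, 7, 11] -> max=30
step 13: append 3 -> window=[24, 5, 7, 11, 3] -> max=24
step 14: append 16 -> window=[5, 7, 11, 3, 16] -> max=16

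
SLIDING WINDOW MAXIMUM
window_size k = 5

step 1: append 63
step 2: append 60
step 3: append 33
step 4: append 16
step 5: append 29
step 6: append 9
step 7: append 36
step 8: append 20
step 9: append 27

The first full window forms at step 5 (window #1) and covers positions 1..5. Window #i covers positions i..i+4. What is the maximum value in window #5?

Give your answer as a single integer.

step 1: append 63 -> window=[63] (not full yet)
step 2: append 60 -> window=[63, 60] (not full yet)
step 3: append 33 -> window=[63, 60, 33] (not full yet)
step 4: append 16 -> window=[63, 60, 33, 16] (not full yet)
step 5: append 29 -> window=[63, 60, 33, 16, 29] -> max=63
step 6: append 9 -> window=[60, 33, 16, 29, 9] -> max=60
step 7: append 36 -> window=[33, 16, 29, 9, 36] -> max=36
step 8: append 20 -> window=[16, 29, 9, 36, 20] -> max=36
step 9: append 27 -> window=[29, 9, 36, 20, 27] -> max=36
Window #5 max = 36

Answer: 36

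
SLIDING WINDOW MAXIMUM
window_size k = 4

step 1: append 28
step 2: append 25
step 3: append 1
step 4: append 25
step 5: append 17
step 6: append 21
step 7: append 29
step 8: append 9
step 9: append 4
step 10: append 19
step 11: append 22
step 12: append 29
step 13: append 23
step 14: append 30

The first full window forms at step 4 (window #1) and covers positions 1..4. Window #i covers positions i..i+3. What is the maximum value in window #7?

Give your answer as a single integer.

Answer: 29

Derivation:
step 1: append 28 -> window=[28] (not full yet)
step 2: append 25 -> window=[28, 25] (not full yet)
step 3: append 1 -> window=[28, 25, 1] (not full yet)
step 4: append 25 -> window=[28, 25, 1, 25] -> max=28
step 5: append 17 -> window=[25, 1, 25, 17] -> max=25
step 6: append 21 -> window=[1, 25, 17, 21] -> max=25
step 7: append 29 -> window=[25, 17, 21, 29] -> max=29
step 8: append 9 -> window=[17, 21, 29, 9] -> max=29
step 9: append 4 -> window=[21, 29, 9, 4] -> max=29
step 10: append 19 -> window=[29, 9, 4, 19] -> max=29
Window #7 max = 29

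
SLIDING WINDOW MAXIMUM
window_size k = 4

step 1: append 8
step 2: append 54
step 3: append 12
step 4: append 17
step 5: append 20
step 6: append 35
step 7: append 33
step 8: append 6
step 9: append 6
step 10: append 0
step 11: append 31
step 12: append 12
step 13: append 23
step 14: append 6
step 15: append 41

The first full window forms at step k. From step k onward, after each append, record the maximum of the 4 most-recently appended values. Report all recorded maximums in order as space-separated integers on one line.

step 1: append 8 -> window=[8] (not full yet)
step 2: append 54 -> window=[8, 54] (not full yet)
step 3: append 12 -> window=[8, 54, 12] (not full yet)
step 4: append 17 -> window=[8, 54, 12, 17] -> max=54
step 5: append 20 -> window=[54, 12, 17, 20] -> max=54
step 6: append 35 -> window=[12, 17, 20, 35] -> max=35
step 7: append 33 -> window=[17, 20, 35, 33] -> max=35
step 8: append 6 -> window=[20, 35, 33, 6] -> max=35
step 9: append 6 -> window=[35, 33, 6, 6] -> max=35
step 10: append 0 -> window=[33, 6, 6, 0] -> max=33
step 11: append 31 -> window=[6, 6, 0, 31] -> max=31
step 12: append 12 -> window=[6, 0, 31, 12] -> max=31
step 13: append 23 -> window=[0, 31, 12, 23] -> max=31
step 14: append 6 -> window=[31, 12, 23, 6] -> max=31
step 15: append 41 -> window=[12, 23, 6, 41] -> max=41

Answer: 54 54 35 35 35 35 33 31 31 31 31 41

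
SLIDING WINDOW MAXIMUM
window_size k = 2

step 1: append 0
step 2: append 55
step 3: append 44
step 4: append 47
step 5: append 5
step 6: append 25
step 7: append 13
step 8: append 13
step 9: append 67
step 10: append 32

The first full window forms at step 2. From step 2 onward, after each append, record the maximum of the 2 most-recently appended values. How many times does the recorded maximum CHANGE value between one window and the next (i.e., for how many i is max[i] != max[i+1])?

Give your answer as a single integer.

Answer: 4

Derivation:
step 1: append 0 -> window=[0] (not full yet)
step 2: append 55 -> window=[0, 55] -> max=55
step 3: append 44 -> window=[55, 44] -> max=55
step 4: append 47 -> window=[44, 47] -> max=47
step 5: append 5 -> window=[47, 5] -> max=47
step 6: append 25 -> window=[5, 25] -> max=25
step 7: append 13 -> window=[25, 13] -> max=25
step 8: append 13 -> window=[13, 13] -> max=13
step 9: append 67 -> window=[13, 67] -> max=67
step 10: append 32 -> window=[67, 32] -> max=67
Recorded maximums: 55 55 47 47 25 25 13 67 67
Changes between consecutive maximums: 4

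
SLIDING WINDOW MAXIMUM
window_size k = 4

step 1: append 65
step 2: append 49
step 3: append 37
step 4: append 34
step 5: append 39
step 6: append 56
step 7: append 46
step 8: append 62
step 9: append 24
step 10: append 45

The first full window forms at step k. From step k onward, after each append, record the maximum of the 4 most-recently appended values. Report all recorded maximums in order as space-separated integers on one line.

step 1: append 65 -> window=[65] (not full yet)
step 2: append 49 -> window=[65, 49] (not full yet)
step 3: append 37 -> window=[65, 49, 37] (not full yet)
step 4: append 34 -> window=[65, 49, 37, 34] -> max=65
step 5: append 39 -> window=[49, 37, 34, 39] -> max=49
step 6: append 56 -> window=[37, 34, 39, 56] -> max=56
step 7: append 46 -> window=[34, 39, 56, 46] -> max=56
step 8: append 62 -> window=[39, 56, 46, 62] -> max=62
step 9: append 24 -> window=[56, 46, 62, 24] -> max=62
step 10: append 45 -> window=[46, 62, 24, 45] -> max=62

Answer: 65 49 56 56 62 62 62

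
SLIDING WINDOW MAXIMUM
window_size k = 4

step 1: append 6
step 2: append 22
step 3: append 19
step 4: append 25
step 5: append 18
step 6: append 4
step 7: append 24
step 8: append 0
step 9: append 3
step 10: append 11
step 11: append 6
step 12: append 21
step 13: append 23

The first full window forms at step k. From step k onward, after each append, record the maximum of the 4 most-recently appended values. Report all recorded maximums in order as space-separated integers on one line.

Answer: 25 25 25 25 24 24 24 11 21 23

Derivation:
step 1: append 6 -> window=[6] (not full yet)
step 2: append 22 -> window=[6, 22] (not full yet)
step 3: append 19 -> window=[6, 22, 19] (not full yet)
step 4: append 25 -> window=[6, 22, 19, 25] -> max=25
step 5: append 18 -> window=[22, 19, 25, 18] -> max=25
step 6: append 4 -> window=[19, 25, 18, 4] -> max=25
step 7: append 24 -> window=[25, 18, 4, 24] -> max=25
step 8: append 0 -> window=[18, 4, 24, 0] -> max=24
step 9: append 3 -> window=[4, 24, 0, 3] -> max=24
step 10: append 11 -> window=[24, 0, 3, 11] -> max=24
step 11: append 6 -> window=[0, 3, 11, 6] -> max=11
step 12: append 21 -> window=[3, 11, 6, 21] -> max=21
step 13: append 23 -> window=[11, 6, 21, 23] -> max=23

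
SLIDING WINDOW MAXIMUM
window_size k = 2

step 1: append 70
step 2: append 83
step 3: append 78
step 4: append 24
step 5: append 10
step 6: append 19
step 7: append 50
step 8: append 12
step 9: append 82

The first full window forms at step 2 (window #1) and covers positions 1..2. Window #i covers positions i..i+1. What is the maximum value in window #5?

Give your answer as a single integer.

step 1: append 70 -> window=[70] (not full yet)
step 2: append 83 -> window=[70, 83] -> max=83
step 3: append 78 -> window=[83, 78] -> max=83
step 4: append 24 -> window=[78, 24] -> max=78
step 5: append 10 -> window=[24, 10] -> max=24
step 6: append 19 -> window=[10, 19] -> max=19
Window #5 max = 19

Answer: 19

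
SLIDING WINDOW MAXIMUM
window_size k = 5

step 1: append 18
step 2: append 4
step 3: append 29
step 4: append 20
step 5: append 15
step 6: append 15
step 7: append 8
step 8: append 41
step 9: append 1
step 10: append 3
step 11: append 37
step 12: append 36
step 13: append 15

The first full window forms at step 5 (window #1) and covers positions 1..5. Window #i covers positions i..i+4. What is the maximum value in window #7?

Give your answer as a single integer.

Answer: 41

Derivation:
step 1: append 18 -> window=[18] (not full yet)
step 2: append 4 -> window=[18, 4] (not full yet)
step 3: append 29 -> window=[18, 4, 29] (not full yet)
step 4: append 20 -> window=[18, 4, 29, 20] (not full yet)
step 5: append 15 -> window=[18, 4, 29, 20, 15] -> max=29
step 6: append 15 -> window=[4, 29, 20, 15, 15] -> max=29
step 7: append 8 -> window=[29, 20, 15, 15, 8] -> max=29
step 8: append 41 -> window=[20, 15, 15, 8, 41] -> max=41
step 9: append 1 -> window=[15, 15, 8, 41, 1] -> max=41
step 10: append 3 -> window=[15, 8, 41, 1, 3] -> max=41
step 11: append 37 -> window=[8, 41, 1, 3, 37] -> max=41
Window #7 max = 41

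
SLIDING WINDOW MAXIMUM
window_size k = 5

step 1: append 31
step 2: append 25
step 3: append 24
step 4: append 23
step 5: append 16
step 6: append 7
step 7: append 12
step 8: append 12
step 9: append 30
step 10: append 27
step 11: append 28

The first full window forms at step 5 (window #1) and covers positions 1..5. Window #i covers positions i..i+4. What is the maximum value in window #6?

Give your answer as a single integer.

step 1: append 31 -> window=[31] (not full yet)
step 2: append 25 -> window=[31, 25] (not full yet)
step 3: append 24 -> window=[31, 25, 24] (not full yet)
step 4: append 23 -> window=[31, 25, 24, 23] (not full yet)
step 5: append 16 -> window=[31, 25, 24, 23, 16] -> max=31
step 6: append 7 -> window=[25, 24, 23, 16, 7] -> max=25
step 7: append 12 -> window=[24, 23, 16, 7, 12] -> max=24
step 8: append 12 -> window=[23, 16, 7, 12, 12] -> max=23
step 9: append 30 -> window=[16, 7, 12, 12, 30] -> max=30
step 10: append 27 -> window=[7, 12, 12, 30, 27] -> max=30
Window #6 max = 30

Answer: 30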